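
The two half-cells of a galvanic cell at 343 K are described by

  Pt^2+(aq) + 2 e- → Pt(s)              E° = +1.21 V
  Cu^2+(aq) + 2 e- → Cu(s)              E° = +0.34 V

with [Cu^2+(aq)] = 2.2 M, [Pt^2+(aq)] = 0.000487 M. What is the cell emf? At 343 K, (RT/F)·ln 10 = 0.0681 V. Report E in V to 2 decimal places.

+0.75 V

Pt²⁺/Pt is reduced (cathode, E° = +1.21 V) and Cu²⁺/Cu is oxidized (anode).
E°cell = E°cat − E°an = +1.21 − (+0.34) = +0.87 V; n = 2.
Balancing gives Pt^2+(aq) + Cu(s) → Pt(s) + Cu^2+(aq); hence Q = [Cu^2+(aq)] / [Pt^2+(aq)] = 4.52×10^3 (log Q = 3.655).
E = E° − (0.0681/n)·log Q = +0.87 − (0.0681/2)(3.655) = +0.75 V.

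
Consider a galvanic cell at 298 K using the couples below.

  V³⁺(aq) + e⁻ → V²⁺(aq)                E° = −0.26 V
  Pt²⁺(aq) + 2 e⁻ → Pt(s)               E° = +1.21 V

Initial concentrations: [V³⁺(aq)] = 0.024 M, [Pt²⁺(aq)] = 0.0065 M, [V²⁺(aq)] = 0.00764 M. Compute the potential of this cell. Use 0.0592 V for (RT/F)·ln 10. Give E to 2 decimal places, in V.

Pt²⁺/Pt is reduced (cathode, E° = +1.21 V) and V³⁺/V²⁺ is oxidized (anode).
E°cell = +1.21 − (−0.26) = +1.47 V, with n = 2 electrons transferred.
Balancing gives Pt²⁺(aq) + 2 V²⁺(aq) → Pt(s) + 2 V³⁺(aq); hence Q = [V³⁺(aq)]^2 / ([Pt²⁺(aq)]·[V²⁺(aq)]^2) = 1.52×10^3 (log Q = 3.181).
Applying E = E° − (RT ln10/nF)·log Q gives +1.47 − (0.0592/2)(3.181) = +1.38 V.

+1.38 V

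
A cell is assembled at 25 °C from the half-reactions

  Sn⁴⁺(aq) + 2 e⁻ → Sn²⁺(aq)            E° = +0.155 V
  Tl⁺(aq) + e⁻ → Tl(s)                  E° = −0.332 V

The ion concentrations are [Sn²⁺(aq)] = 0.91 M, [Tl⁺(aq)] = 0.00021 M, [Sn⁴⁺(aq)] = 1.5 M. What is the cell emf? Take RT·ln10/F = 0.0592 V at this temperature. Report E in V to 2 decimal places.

+0.71 V

Sn⁴⁺/Sn²⁺ is reduced (cathode, E° = +0.155 V) and Tl⁺/Tl is oxidized (anode).
E°cell = E°cat − E°an = +0.155 − (−0.332) = +0.487 V; n = 2.
Balancing gives Sn⁴⁺(aq) + 2 Tl(s) → Sn²⁺(aq) + 2 Tl⁺(aq); hence Q = ([Sn²⁺(aq)]·[Tl⁺(aq)]^2) / [Sn⁴⁺(aq)] = 2.68×10^−8 (log Q = −7.573).
Applying E = E° − (RT ln10/nF)·log Q gives +0.487 − (0.0592/2)(−7.573) = +0.71 V.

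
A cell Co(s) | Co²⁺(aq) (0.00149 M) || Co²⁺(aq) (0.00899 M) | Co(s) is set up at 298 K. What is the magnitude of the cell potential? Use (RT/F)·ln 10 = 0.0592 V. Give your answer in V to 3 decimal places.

For a concentration cell E°cell = 0, since both electrodes use the same couple.
The compartment with the higher Co²⁺(aq) concentration (0.00899 M) acts as the cathode; ions are reduced there and produced at the dilute (0.00149 M) anode.
With n = 2, Ecell = −(0.0592/2)·log([dilute]/[conc]) = −(0.0592/2)·log(0.00149/0.00899) = +0.023 V.

0.023 V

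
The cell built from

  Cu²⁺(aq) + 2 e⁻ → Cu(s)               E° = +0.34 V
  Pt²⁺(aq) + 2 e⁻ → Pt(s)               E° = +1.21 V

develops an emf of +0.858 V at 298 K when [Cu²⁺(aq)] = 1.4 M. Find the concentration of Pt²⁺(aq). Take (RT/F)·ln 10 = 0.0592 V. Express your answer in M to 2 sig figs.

0.55 M

With Pt²⁺/Pt at the cathode and Cu²⁺/Cu at the anode, E°cell = +1.21 − (+0.34) = +0.87 V (n = 2).
Rearranging E = E° − (0.0592/n)·log Q gives log Q = 2(+0.87 − (+0.858))/0.0592 = 0.405.
Balancing electrons gives Pt²⁺(aq) + Cu(s) → Pt(s) + Cu²⁺(aq); thus Q = [Cu²⁺(aq)] / [Pt²⁺(aq)].
Isolating [Pt²⁺(aq)] in Q = 10^{0.405} yields log [Pt²⁺(aq)] = −0.259, i.e. 0.55 M.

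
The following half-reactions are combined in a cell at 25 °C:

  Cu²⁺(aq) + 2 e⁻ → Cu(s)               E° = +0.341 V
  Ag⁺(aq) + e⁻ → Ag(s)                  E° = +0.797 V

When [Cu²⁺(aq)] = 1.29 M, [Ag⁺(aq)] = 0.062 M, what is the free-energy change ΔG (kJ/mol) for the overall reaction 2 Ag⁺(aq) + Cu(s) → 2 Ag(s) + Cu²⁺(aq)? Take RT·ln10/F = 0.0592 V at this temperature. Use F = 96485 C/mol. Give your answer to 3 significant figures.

−73.6 kJ/mol

The standard cell potential is +0.797 − (+0.341) = +0.456 V, with n = 2 electrons in the balanced equation.
The reaction quotient is [Cu²⁺(aq)] / [Ag⁺(aq)]^2 = 336; by Nernst, E = +0.456 − (0.0592/2)(2.526) = +0.3812 V.
Then ΔG = −nFE = −2 × 96485 × +0.3812 J/mol = −73.6 kJ/mol.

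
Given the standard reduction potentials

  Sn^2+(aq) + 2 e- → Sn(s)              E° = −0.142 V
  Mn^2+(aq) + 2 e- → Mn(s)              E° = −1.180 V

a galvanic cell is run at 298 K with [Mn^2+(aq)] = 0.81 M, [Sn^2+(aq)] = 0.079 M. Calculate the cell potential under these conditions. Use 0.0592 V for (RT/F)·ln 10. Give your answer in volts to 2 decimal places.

Sn²⁺/Sn is reduced (cathode, E° = −0.142 V) and Mn²⁺/Mn is oxidized (anode).
The standard potential is −0.142 − (−1.180) = +1.038 V and the balanced reaction transfers n = 2 electrons.
The balanced reaction is Sn^2+(aq) + Mn(s) → Sn(s) + Mn^2+(aq), so Q = [Mn^2+(aq)] / [Sn^2+(aq)] = 10.3 and log Q = 1.011.
E = E° − (0.0592/n)·log Q = +1.038 − (0.0592/2)(1.011) = +1.01 V.

+1.01 V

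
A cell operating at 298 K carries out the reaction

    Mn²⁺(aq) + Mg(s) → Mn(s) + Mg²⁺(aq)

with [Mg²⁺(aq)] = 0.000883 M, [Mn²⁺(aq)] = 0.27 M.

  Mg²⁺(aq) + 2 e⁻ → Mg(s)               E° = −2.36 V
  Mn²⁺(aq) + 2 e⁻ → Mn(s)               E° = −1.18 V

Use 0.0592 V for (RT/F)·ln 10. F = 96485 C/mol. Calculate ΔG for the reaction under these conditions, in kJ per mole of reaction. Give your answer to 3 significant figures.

The standard cell potential is −1.18 − (−2.36) = +1.18 V, with n = 2 electrons in the balanced equation.
Q = [Mg²⁺(aq)] / [Mn²⁺(aq)] = 0.00327, so log Q = −2.485 and E = +1.18 − (0.0592/2)(−2.485) = +1.2536 V.
Finally ΔG = −nFE = −(2)(96485 C/mol)(+1.2536 V) = −242 kJ/mol.

−242 kJ/mol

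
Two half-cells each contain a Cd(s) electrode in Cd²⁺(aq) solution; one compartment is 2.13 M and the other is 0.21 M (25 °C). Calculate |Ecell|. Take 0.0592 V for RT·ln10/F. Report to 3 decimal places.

0.030 V

For a concentration cell E°cell = 0, since both electrodes use the same couple.
The compartment with the higher Cd²⁺(aq) concentration (2.13 M) acts as the cathode; ions are reduced there and produced at the dilute (0.21 M) anode.
With n = 2, Ecell = −(0.0592/2)·log([dilute]/[conc]) = −(0.0592/2)·log(0.21/2.13) = +0.030 V.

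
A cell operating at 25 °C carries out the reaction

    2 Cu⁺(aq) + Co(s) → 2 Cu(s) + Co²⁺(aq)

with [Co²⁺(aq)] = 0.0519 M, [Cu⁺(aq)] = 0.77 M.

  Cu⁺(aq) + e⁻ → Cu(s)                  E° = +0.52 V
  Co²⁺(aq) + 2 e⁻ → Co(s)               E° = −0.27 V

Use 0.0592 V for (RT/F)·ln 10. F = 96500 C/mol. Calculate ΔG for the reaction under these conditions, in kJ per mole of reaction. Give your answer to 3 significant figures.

−159 kJ/mol

The standard cell potential is +0.52 − (−0.27) = +0.79 V, with n = 2 electrons in the balanced equation.
The reaction quotient is [Co²⁺(aq)] / [Cu⁺(aq)]^2 = 0.0875; by Nernst, E = +0.79 − (0.0592/2)(−1.058) = +0.8213 V.
Finally ΔG = −nFE = −(2)(96500 C/mol)(+0.8213 V) = −159 kJ/mol.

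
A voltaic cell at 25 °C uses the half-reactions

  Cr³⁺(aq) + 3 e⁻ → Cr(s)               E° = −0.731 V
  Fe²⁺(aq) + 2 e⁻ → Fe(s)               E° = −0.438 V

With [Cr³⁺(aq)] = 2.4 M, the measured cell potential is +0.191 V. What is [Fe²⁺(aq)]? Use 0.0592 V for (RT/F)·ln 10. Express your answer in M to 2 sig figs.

0.00064 M

With Fe²⁺/Fe at the cathode and Cr³⁺/Cr at the anode, E°cell = −0.438 − (−0.731) = +0.293 V (n = 6).
Since E = E° − (0.0592/n)·log Q, log Q = n(E° − E)/0.0592 = 10.338.
Balancing electrons gives 3 Fe²⁺(aq) + 2 Cr(s) → 3 Fe(s) + 2 Cr³⁺(aq); thus Q = [Cr³⁺(aq)]^2 / [Fe²⁺(aq)]^3.
Substituting the known concentrations and solving, log [Fe²⁺(aq)] = −3.193 and [Fe²⁺(aq)] = 0.00064 M.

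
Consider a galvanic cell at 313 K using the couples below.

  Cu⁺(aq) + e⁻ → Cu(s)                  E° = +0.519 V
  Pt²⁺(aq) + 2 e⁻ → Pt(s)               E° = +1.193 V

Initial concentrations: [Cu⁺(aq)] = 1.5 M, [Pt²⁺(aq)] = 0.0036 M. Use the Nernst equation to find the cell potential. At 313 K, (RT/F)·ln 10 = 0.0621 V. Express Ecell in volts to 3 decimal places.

+0.587 V

The Pt²⁺/Pt couple has the more positive E°, so it is the cathode; Cu⁺/Cu is the anode.
E°cell = E°cat − E°an = +1.193 − (+0.519) = +0.674 V; n = 2.
Balancing gives Pt²⁺(aq) + 2 Cu(s) → Pt(s) + 2 Cu⁺(aq); hence Q = [Cu⁺(aq)]^2 / [Pt²⁺(aq)] = 625 (log Q = 2.796).
Applying E = E° − (RT ln10/nF)·log Q gives +0.674 − (0.0621/2)(2.796) = +0.587 V.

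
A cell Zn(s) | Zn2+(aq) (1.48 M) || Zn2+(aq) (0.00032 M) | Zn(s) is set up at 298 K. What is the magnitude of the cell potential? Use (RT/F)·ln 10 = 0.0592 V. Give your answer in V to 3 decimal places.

0.108 V

For a concentration cell E°cell = 0, since both electrodes use the same couple.
The compartment with the higher Zn2+(aq) concentration (1.48 M) acts as the cathode; ions are reduced there and produced at the dilute (0.00032 M) anode.
With n = 2, Ecell = −(0.0592/2)·log([dilute]/[conc]) = −(0.0592/2)·log(0.00032/1.48) = +0.108 V.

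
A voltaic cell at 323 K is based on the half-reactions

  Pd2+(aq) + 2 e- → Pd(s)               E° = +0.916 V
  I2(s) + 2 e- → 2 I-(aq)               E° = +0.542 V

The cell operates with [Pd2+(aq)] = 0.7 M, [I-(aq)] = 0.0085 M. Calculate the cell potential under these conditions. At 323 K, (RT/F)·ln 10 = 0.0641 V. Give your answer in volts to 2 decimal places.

+0.24 V

Since E°(Pd²⁺/Pd) > E°(I₂/I⁻), Pd²⁺/Pd serves as the cathode.
E°cell = +0.916 − (+0.542) = +0.374 V, with n = 2 electrons transferred.
Balancing gives Pd2+(aq) + 2 I-(aq) → Pd(s) + I2(s); hence Q = 1 / ([Pd2+(aq)]·[I-(aq)]^2) = 1.98×10^4 (log Q = 4.296).
Applying E = E° − (RT ln10/nF)·log Q gives +0.374 − (0.0641/2)(4.296) = +0.24 V.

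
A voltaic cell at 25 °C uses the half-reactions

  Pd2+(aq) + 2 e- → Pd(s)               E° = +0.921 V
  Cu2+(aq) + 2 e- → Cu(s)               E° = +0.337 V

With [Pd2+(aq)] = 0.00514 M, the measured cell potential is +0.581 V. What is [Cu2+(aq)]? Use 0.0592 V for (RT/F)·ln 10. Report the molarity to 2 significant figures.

0.0065 M

Pd²⁺/Pd is the cathode (higher E°); E°cell = +0.921 − (+0.337) = +0.584 V with n = 2.
Since E = E° − (0.0592/n)·log Q, log Q = n(E° − E)/0.0592 = 0.101.
The balanced reaction is Pd2+(aq) + Cu(s) → Pd(s) + Cu2+(aq), so Q = [Cu2+(aq)] / [Pd2+(aq)].
Substituting the known concentrations and solving, log [Cu2+(aq)] = −2.188 and [Cu2+(aq)] = 0.0065 M.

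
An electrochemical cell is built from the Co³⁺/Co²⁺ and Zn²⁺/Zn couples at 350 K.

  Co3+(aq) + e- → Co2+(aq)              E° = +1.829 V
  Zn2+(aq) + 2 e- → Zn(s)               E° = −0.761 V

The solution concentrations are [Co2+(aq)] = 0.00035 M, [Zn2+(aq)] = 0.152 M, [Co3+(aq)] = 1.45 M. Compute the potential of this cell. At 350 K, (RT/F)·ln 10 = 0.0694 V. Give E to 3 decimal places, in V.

The Co³⁺/Co²⁺ couple has the more positive E°, so it is the cathode; Zn²⁺/Zn is the anode.
E°cell = E°cat − E°an = +1.829 − (−0.761) = +2.590 V; n = 2.
Balancing gives 2 Co3+(aq) + Zn(s) → 2 Co2+(aq) + Zn2+(aq); hence Q = ([Co2+(aq)]^2·[Zn2+(aq)]) / [Co3+(aq)]^2 = 8.86×10^−9 (log Q = −8.053).
By the Nernst equation, E = +2.590 − (0.0694/2)·(−8.053) = +2.869 V.

+2.869 V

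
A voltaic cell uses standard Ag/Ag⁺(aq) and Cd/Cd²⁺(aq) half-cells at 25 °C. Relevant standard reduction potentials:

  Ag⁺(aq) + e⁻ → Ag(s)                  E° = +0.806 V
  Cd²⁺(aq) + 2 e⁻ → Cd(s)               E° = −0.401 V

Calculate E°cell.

+1.207 V

The Ag⁺/Ag couple has the higher E°, so Ag ion is reduced (cathode) and Cd is oxidized (anode).
E°cell = E°(cathode) − E°(anode) = +0.806 − (−0.401) = +1.207 V.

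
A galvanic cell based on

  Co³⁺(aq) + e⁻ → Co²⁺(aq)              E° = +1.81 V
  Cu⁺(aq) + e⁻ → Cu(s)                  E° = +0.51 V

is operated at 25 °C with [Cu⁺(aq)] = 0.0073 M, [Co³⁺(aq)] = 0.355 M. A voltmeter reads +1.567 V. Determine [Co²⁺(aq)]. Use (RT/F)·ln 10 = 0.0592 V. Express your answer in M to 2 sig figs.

0.0015 M

The Co³⁺/Co²⁺ couple has the larger reduction potential, so it is the cathode: E°cell = +1.81 − (+0.51) = +1.30 V and n = 1.
Since E = E° − (0.0592/n)·log Q, log Q = n(E° − E)/0.0592 = −4.510.
The balanced reaction is Co³⁺(aq) + Cu(s) → Co²⁺(aq) + Cu⁺(aq), so Q = ([Co²⁺(aq)]·[Cu⁺(aq)]) / [Co³⁺(aq)].
Solving for the unknown gives log [Co²⁺(aq)] = −2.823, so [Co²⁺(aq)] ≈ 0.0015 M.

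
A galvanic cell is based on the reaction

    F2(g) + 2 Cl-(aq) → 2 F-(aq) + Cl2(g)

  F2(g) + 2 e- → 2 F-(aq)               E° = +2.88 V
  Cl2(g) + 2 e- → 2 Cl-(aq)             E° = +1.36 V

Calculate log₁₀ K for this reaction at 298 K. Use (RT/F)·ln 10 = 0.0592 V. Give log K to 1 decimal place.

log K = 51.4

The F₂/F⁻ couple is reduced (cathode); E°cell = +2.88 − (+1.36) = +1.52 V with n = 2.
At equilibrium E = 0, so log K = nE°cell / 0.0592 = (2)(+1.52) / 0.0592 = 51.4.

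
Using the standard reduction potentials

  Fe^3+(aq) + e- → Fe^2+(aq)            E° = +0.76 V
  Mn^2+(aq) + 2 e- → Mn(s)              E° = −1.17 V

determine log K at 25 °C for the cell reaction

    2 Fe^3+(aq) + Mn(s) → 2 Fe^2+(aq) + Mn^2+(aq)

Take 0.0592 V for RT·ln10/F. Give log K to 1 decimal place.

The Fe³⁺/Fe²⁺ couple is reduced (cathode); E°cell = +0.76 − (−1.17) = +1.93 V with n = 2.
At equilibrium E = 0, so log K = nE°cell / 0.0592 = (2)(+1.93) / 0.0592 = 65.2.

log K = 65.2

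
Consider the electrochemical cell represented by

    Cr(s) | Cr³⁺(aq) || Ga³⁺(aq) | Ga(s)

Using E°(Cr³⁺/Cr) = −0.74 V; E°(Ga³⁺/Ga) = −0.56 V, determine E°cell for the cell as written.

By convention the left-hand electrode in cell notation is the anode (oxidation) and the right-hand electrode is the cathode (reduction).
E°cell = E°(right) − E°(left) = −0.56 − (−0.74) = +0.18 V.

+0.18 V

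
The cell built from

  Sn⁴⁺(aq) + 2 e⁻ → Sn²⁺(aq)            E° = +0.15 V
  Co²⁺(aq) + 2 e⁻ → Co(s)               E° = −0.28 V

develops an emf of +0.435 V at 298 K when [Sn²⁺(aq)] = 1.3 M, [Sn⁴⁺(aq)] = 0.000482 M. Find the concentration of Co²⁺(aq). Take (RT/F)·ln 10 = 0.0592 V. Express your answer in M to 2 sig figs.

0.00025 M

With Sn⁴⁺/Sn²⁺ at the cathode and Co²⁺/Co at the anode, E°cell = +0.15 − (−0.28) = +0.43 V (n = 2).
Rearranging E = E° − (0.0592/n)·log Q gives log Q = 2(+0.43 − (+0.435))/0.0592 = −0.169.
Balancing electrons gives Sn⁴⁺(aq) + Co(s) → Sn²⁺(aq) + Co²⁺(aq); thus Q = ([Sn²⁺(aq)]·[Co²⁺(aq)]) / [Sn⁴⁺(aq)].
Solving for the unknown gives log [Co²⁺(aq)] = −3.600, so [Co²⁺(aq)] ≈ 0.00025 M.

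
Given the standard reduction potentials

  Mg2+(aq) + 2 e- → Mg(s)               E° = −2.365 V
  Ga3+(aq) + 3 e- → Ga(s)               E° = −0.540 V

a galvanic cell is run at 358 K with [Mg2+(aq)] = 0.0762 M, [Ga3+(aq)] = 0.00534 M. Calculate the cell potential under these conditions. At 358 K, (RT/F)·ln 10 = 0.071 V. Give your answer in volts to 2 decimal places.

+1.81 V

Since E°(Ga³⁺/Ga) > E°(Mg²⁺/Mg), Ga³⁺/Ga serves as the cathode.
E°cell = E°cat − E°an = −0.540 − (−2.365) = +1.825 V; n = 6.
Balancing gives 2 Ga3+(aq) + 3 Mg(s) → 2 Ga(s) + 3 Mg2+(aq); hence Q = [Mg2+(aq)]^3 / [Ga3+(aq)]^2 = 15.5 (log Q = 1.191).
E = E° − (0.071/n)·log Q = +1.825 − (0.071/6)(1.191) = +1.81 V.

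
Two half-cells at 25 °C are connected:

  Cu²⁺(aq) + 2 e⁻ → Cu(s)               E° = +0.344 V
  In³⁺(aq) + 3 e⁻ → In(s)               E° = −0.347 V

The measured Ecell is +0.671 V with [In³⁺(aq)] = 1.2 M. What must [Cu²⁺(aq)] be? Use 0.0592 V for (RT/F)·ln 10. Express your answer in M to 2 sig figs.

Cu²⁺/Cu is the cathode (higher E°); E°cell = +0.344 − (−0.347) = +0.691 V with n = 6.
Since E = E° − (0.0592/n)·log Q, log Q = n(E° − E)/0.0592 = 2.027.
The balanced reaction is 3 Cu²⁺(aq) + 2 In(s) → 3 Cu(s) + 2 In³⁺(aq), so Q = [In³⁺(aq)]^2 / [Cu²⁺(aq)]^3.
Substituting the known concentrations and solving, log [Cu²⁺(aq)] = −0.623 and [Cu²⁺(aq)] = 0.24 M.

0.24 M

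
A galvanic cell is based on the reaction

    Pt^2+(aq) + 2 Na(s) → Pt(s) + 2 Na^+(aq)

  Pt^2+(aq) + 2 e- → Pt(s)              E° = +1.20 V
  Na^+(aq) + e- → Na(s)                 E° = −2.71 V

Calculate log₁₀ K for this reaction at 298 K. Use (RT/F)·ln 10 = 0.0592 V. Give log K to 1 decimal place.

log K = 132.1

The Pt²⁺/Pt couple is reduced (cathode); E°cell = +1.20 − (−2.71) = +3.91 V with n = 2.
At equilibrium E = 0, so log K = nE°cell / 0.0592 = (2)(+3.91) / 0.0592 = 132.1.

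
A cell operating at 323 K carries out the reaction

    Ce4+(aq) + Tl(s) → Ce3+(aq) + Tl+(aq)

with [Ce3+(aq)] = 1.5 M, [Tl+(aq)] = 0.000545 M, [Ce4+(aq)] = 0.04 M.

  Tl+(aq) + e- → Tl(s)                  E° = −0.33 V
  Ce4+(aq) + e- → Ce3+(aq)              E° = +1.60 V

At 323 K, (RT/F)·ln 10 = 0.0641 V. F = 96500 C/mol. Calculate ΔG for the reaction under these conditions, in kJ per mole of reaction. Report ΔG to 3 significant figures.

The standard cell potential is +1.60 − (−0.33) = +1.93 V, with n = 1 electron in the balanced equation.
Q = ([Ce3+(aq)]·[Tl+(aq)]) / [Ce4+(aq)] = 0.0204, so log Q = −1.690 and E = +1.93 − (0.0641/1)(−1.690) = +2.0383 V.
Then ΔG = −nFE = −1 × 96500 × +2.0383 J/mol = −197 kJ/mol.

−197 kJ/mol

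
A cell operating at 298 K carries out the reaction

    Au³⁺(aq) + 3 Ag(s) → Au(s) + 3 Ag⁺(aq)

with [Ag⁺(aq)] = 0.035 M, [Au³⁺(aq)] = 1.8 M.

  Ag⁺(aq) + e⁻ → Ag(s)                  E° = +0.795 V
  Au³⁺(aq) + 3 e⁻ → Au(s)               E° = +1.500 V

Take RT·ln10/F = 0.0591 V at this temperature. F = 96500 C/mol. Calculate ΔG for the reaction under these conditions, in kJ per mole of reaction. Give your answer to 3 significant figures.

−230 kJ/mol

With Au³⁺/Au reduced at the cathode, E°cell = +1.500 − (+0.795) = +0.705 V and n = 3.
The reaction quotient is [Ag⁺(aq)]^3 / [Au³⁺(aq)] = 2.38×10^−5; by Nernst, E = +0.705 − (0.0591/3)(−4.623) = +0.7961 V.
Finally ΔG = −nFE = −(3)(96500 C/mol)(+0.7961 V) = −230 kJ/mol.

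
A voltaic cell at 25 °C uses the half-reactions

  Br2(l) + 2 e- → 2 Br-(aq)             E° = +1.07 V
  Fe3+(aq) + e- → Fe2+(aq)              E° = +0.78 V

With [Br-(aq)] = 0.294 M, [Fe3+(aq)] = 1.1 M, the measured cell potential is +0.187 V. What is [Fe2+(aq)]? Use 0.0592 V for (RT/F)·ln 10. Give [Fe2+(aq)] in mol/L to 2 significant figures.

The Br₂/Br⁻ couple has the larger reduction potential, so it is the cathode: E°cell = +1.07 − (+0.78) = +0.29 V and n = 2.
Since E = E° − (0.0592/n)·log Q, log Q = n(E° − E)/0.0592 = 3.480.
Balancing electrons gives Br2(l) + 2 Fe2+(aq) → 2 Br-(aq) + 2 Fe3+(aq); thus Q = ([Br-(aq)]^2·[Fe3+(aq)]^2) / [Fe2+(aq)]^2.
Solving for the unknown gives log [Fe2+(aq)] = −2.230, so [Fe2+(aq)] ≈ 0.0059 M.

0.0059 M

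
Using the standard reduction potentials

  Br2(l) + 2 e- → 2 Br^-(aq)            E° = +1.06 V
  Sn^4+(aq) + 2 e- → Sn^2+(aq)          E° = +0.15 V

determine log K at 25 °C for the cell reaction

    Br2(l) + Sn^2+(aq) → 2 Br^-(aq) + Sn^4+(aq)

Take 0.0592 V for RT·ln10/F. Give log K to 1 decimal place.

log K = 30.7

The Br₂/Br⁻ couple is reduced (cathode); E°cell = +1.06 − (+0.15) = +0.91 V with n = 2.
At equilibrium E = 0, so log K = nE°cell / 0.0592 = (2)(+0.91) / 0.0592 = 30.7.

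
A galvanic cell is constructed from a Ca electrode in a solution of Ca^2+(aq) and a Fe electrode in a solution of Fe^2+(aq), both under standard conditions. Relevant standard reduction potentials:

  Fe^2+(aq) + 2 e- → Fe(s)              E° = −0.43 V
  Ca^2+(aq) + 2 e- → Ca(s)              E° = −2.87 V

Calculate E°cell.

+2.44 V

The Fe²⁺/Fe couple has the higher E°, so Fe ion is reduced (cathode) and Ca is oxidized (anode).
E°cell = E°(cathode) − E°(anode) = −0.43 − (−2.87) = +2.44 V.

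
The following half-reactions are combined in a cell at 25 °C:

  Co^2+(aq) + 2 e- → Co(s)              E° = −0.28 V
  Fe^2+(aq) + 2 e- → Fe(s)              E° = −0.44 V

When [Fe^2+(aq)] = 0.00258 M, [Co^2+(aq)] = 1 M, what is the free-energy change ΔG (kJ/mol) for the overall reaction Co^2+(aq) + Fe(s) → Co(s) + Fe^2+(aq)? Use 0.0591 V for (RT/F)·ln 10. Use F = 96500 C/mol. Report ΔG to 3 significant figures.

E°cell = −0.28 − (−0.44) = +0.16 V; the balanced reaction transfers n = 2 electrons.
The reaction quotient is [Fe^2+(aq)] / [Co^2+(aq)] = 0.00258; by Nernst, E = +0.16 − (0.0591/2)(−2.588) = +0.2365 V.
Then ΔG = −nFE = −2 × 96500 × +0.2365 J/mol = −45.6 kJ/mol.

−45.6 kJ/mol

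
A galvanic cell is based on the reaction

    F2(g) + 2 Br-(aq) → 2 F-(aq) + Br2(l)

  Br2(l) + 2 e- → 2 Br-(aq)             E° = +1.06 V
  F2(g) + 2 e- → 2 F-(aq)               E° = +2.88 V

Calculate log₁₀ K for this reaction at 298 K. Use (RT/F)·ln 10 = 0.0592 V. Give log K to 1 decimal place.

log K = 61.5

The F₂/F⁻ couple is reduced (cathode); E°cell = +2.88 − (+1.06) = +1.82 V with n = 2.
At equilibrium E = 0, so log K = nE°cell / 0.0592 = (2)(+1.82) / 0.0592 = 61.5.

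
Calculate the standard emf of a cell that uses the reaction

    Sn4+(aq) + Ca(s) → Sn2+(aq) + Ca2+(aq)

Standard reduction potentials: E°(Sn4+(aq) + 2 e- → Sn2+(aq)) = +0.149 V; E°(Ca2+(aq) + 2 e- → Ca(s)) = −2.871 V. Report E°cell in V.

+3.020 V

In the reaction as written, Sn4+(aq) is reduced (cathode) and Ca2+(aq) is produced by oxidation at the anode.
E°cell = E°(cathode) − E°(anode) = +0.149 − (−2.871) = +3.020 V.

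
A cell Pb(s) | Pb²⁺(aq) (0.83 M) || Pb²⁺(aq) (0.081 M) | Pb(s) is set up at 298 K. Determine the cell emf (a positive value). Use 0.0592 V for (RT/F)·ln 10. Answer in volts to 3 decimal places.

For a concentration cell E°cell = 0, since both electrodes use the same couple.
The compartment with the higher Pb²⁺(aq) concentration (0.83 M) acts as the cathode; ions are reduced there and produced at the dilute (0.081 M) anode.
With n = 2, Ecell = −(0.0592/2)·log([dilute]/[conc]) = −(0.0592/2)·log(0.081/0.83) = +0.030 V.

0.030 V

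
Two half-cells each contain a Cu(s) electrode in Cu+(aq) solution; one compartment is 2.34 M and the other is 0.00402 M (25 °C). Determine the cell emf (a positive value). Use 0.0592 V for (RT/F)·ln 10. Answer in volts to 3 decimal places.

For a concentration cell E°cell = 0, since both electrodes use the same couple.
The compartment with the higher Cu+(aq) concentration (2.34 M) acts as the cathode; ions are reduced there and produced at the dilute (0.00402 M) anode.
With n = 1, Ecell = −(0.0592/1)·log([dilute]/[conc]) = −(0.0592/1)·log(0.00402/2.34) = +0.164 V.

0.164 V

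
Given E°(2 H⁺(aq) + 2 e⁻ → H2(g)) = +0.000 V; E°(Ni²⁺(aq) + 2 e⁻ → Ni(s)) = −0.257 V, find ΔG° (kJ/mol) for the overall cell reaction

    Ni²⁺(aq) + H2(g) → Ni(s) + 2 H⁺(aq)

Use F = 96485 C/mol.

In the reaction as written Ni²⁺(aq) is reduced, so the Ni²⁺/Ni couple is the cathode and 2H⁺/H₂ is the anode.
E°cell = −0.257 − (+0.000) = −0.257 V; balancing electrons gives n = 2.
ΔG° = −nFE°cell = −(2)(96485)(−0.257) J/mol = +49.6 kJ/mol.

+49.6 kJ/mol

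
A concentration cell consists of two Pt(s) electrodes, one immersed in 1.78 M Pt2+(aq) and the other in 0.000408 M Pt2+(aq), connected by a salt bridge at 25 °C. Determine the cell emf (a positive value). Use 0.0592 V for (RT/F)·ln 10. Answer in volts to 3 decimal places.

0.108 V

For a concentration cell E°cell = 0, since both electrodes use the same couple.
The compartment with the higher Pt2+(aq) concentration (1.78 M) acts as the cathode; ions are reduced there and produced at the dilute (0.000408 M) anode.
With n = 2, Ecell = −(0.0592/2)·log([dilute]/[conc]) = −(0.0592/2)·log(0.000408/1.78) = +0.108 V.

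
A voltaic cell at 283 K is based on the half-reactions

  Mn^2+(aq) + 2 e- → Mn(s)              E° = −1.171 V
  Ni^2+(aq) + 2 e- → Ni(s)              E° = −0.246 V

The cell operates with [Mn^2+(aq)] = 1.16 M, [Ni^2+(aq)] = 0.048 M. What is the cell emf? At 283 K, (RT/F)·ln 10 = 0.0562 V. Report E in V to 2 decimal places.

Ni²⁺/Ni is reduced (cathode, E° = −0.246 V) and Mn²⁺/Mn is oxidized (anode).
E°cell = E°cat − E°an = −0.246 − (−1.171) = +0.925 V; n = 2.
For the overall reaction Ni^2+(aq) + Mn(s) → Ni(s) + Mn^2+(aq), Q = [Mn^2+(aq)] / [Ni^2+(aq)] = 24.2, giving log Q = 1.383.
By the Nernst equation, E = +0.925 − (0.0562/2)·(1.383) = +0.89 V.

+0.89 V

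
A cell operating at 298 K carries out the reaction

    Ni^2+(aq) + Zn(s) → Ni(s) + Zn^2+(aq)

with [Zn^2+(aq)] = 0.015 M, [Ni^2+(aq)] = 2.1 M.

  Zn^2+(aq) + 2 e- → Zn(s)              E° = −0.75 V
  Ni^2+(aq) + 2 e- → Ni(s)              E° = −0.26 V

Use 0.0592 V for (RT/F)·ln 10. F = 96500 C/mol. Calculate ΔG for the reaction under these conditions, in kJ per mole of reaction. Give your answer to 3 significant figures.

With Ni²⁺/Ni reduced at the cathode, E°cell = −0.26 − (−0.75) = +0.49 V and n = 2.
Q = [Zn^2+(aq)] / [Ni^2+(aq)] = 0.00714, so log Q = −2.146 and E = +0.49 − (0.0592/2)(−2.146) = +0.5535 V.
Finally ΔG = −nFE = −(2)(96500 C/mol)(+0.5535 V) = −107 kJ/mol.

−107 kJ/mol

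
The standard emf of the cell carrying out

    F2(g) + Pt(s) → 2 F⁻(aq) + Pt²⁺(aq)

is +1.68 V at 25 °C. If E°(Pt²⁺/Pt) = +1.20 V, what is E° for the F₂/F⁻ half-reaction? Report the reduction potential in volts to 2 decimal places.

In the reaction as written the F₂/F⁻ couple is reduced (cathode) and Pt²⁺/Pt is oxidized (anode), so E°cell = E°(F₂/F⁻) − E°(Pt²⁺/Pt).
E°(F₂/F⁻) = E°cell + E°(anode) = +1.68 + (+1.20) = +2.88 V.

+2.88 V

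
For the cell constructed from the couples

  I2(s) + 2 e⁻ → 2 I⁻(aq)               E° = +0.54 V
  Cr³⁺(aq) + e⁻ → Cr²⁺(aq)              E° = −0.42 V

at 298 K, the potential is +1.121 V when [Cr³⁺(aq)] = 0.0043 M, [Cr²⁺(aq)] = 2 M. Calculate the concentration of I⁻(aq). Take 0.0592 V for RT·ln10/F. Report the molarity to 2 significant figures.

I₂/I⁻ is the cathode (higher E°); E°cell = +0.54 − (−0.42) = +0.96 V with n = 2.
Since E = E° − (0.0592/n)·log Q, log Q = n(E° − E)/0.0592 = −5.439.
The balanced reaction is I2(s) + 2 Cr²⁺(aq) → 2 I⁻(aq) + 2 Cr³⁺(aq), so Q = ([I⁻(aq)]^2·[Cr³⁺(aq)]^2) / [Cr²⁺(aq)]^2.
Substituting the known concentrations and solving, log [I⁻(aq)] = −0.052 and [I⁻(aq)] = 0.89 M.

0.89 M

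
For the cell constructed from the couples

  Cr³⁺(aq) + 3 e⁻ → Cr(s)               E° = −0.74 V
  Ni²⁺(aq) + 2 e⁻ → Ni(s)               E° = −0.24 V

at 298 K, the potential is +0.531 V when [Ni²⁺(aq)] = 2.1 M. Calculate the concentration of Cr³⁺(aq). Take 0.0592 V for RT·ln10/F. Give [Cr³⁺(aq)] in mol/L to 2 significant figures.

0.082 M

The Ni²⁺/Ni couple has the larger reduction potential, so it is the cathode: E°cell = −0.24 − (−0.74) = +0.50 V and n = 6.
Rearranging E = E° − (0.0592/n)·log Q gives log Q = 6(+0.50 − (+0.531))/0.0592 = −3.142.
For 3 Ni²⁺(aq) + 2 Cr(s) → 3 Ni(s) + 2 Cr³⁺(aq), the reaction quotient is Q = [Cr³⁺(aq)]^2 / [Ni²⁺(aq)]^3.
Isolating [Cr³⁺(aq)] in Q = 10^{−3.142} yields log [Cr³⁺(aq)] = −1.088, i.e. 0.082 M.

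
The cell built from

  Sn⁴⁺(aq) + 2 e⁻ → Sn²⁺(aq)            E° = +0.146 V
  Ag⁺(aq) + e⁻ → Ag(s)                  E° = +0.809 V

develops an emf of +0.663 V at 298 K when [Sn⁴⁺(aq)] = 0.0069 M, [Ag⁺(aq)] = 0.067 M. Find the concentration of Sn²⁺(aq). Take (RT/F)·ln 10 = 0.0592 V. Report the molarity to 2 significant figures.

With Ag⁺/Ag at the cathode and Sn⁴⁺/Sn²⁺ at the anode, E°cell = +0.809 − (+0.146) = +0.663 V (n = 2).
From the Nernst equation, log Q = n(E° − E)/0.0592 = 2·(+0.663 − (+0.663))/0.0592 = 0.000.
The balanced reaction is 2 Ag⁺(aq) + Sn²⁺(aq) → 2 Ag(s) + Sn⁴⁺(aq), so Q = [Sn⁴⁺(aq)] / ([Ag⁺(aq)]^2·[Sn²⁺(aq)]).
Substituting the known concentrations and solving, log [Sn²⁺(aq)] = 0.187 and [Sn²⁺(aq)] = 1.5 M.

1.5 M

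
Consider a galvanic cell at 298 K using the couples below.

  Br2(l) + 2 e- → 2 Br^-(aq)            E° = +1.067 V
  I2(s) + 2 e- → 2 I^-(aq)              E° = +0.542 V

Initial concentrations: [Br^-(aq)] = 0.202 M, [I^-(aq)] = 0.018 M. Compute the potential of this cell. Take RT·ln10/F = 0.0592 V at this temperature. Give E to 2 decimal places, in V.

+0.46 V

Since E°(Br₂/Br⁻) > E°(I₂/I⁻), Br₂/Br⁻ serves as the cathode.
E°cell = +1.067 − (+0.542) = +0.525 V, with n = 2 electrons transferred.
Balancing gives Br2(l) + 2 I^-(aq) → 2 Br^-(aq) + I2(s); hence Q = [Br^-(aq)]^2 / [I^-(aq)]^2 = 126 (log Q = 2.100).
Applying E = E° − (RT ln10/nF)·log Q gives +0.525 − (0.0592/2)(2.100) = +0.46 V.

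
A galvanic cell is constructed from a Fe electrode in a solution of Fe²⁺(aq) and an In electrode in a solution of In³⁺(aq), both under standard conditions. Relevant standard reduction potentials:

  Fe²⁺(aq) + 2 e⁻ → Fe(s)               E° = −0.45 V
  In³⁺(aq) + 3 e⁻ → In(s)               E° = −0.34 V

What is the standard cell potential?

The In³⁺/In couple has the higher E°, so In ion is reduced (cathode) and Fe is oxidized (anode).
E°cell = E°(cathode) − E°(anode) = −0.34 − (−0.45) = +0.11 V.

+0.11 V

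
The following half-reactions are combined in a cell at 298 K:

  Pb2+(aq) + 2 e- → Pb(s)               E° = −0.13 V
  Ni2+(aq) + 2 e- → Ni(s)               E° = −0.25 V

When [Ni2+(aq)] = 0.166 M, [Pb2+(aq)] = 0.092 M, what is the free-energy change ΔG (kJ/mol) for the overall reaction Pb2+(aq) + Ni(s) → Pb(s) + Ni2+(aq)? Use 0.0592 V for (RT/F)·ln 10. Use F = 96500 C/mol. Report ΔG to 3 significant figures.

With Pb²⁺/Pb reduced at the cathode, E°cell = −0.13 − (−0.25) = +0.12 V and n = 2.
Here Q = [Ni2+(aq)] / [Pb2+(aq)] = 1.8 (log Q = 0.256), giving E = +0.12 − (0.0592/2)·(0.256) = +0.1124 V.
ΔG = −nFE = −(2)(96500)(+0.1124) J/mol = −21.7 kJ/mol.

−21.7 kJ/mol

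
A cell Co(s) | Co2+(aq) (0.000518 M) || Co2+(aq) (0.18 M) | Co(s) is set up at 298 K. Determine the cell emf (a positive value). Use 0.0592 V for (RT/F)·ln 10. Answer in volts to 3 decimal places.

0.075 V

For a concentration cell E°cell = 0, since both electrodes use the same couple.
The compartment with the higher Co2+(aq) concentration (0.18 M) acts as the cathode; ions are reduced there and produced at the dilute (0.000518 M) anode.
With n = 2, Ecell = −(0.0592/2)·log([dilute]/[conc]) = −(0.0592/2)·log(0.000518/0.18) = +0.075 V.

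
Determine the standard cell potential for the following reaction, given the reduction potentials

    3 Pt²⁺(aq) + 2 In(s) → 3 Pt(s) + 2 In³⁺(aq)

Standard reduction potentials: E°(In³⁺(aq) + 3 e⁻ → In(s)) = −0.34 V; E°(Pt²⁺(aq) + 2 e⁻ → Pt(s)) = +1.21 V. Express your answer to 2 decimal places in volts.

+1.55 V

In the reaction as written, Pt²⁺(aq) is reduced (cathode) and In³⁺(aq) is produced by oxidation at the anode.
E°cell = E°(cathode) − E°(anode) = +1.21 − (−0.34) = +1.55 V.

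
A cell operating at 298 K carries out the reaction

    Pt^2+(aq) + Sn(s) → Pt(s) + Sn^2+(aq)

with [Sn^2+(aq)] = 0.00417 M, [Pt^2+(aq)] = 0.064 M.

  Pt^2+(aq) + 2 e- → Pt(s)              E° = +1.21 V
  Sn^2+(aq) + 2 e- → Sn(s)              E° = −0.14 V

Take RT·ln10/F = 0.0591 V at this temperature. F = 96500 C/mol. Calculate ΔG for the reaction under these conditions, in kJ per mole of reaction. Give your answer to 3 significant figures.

E°cell = +1.21 − (−0.14) = +1.35 V; the balanced reaction transfers n = 2 electrons.
Q = [Sn^2+(aq)] / [Pt^2+(aq)] = 0.0652, so log Q = −1.186 and E = +1.35 − (0.0591/2)(−1.186) = +1.3850 V.
Finally ΔG = −nFE = −(2)(96500 C/mol)(+1.3850 V) = −267 kJ/mol.

−267 kJ/mol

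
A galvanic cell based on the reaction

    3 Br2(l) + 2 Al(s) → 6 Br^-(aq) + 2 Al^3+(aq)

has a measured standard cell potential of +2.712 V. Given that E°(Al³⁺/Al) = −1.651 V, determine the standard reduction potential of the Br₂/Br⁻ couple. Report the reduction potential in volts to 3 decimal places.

In the reaction as written the Br₂/Br⁻ couple is reduced (cathode) and Al³⁺/Al is oxidized (anode), so E°cell = E°(Br₂/Br⁻) − E°(Al³⁺/Al).
E°(Br₂/Br⁻) = E°cell + E°(anode) = +2.712 + (−1.651) = +1.061 V.

+1.061 V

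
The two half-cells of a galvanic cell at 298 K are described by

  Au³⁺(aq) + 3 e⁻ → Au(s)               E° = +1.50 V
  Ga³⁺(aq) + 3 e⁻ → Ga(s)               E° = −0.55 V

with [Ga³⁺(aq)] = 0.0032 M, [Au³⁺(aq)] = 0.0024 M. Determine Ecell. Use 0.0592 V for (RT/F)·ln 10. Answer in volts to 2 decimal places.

+2.05 V

The Au³⁺/Au couple has the more positive E°, so it is the cathode; Ga³⁺/Ga is the anode.
E°cell = +1.50 − (−0.55) = +2.05 V, with n = 3 electrons transferred.
Balancing gives Au³⁺(aq) + Ga(s) → Au(s) + Ga³⁺(aq); hence Q = [Ga³⁺(aq)] / [Au³⁺(aq)] = 1.33 (log Q = 0.125).
Applying E = E° − (RT ln10/nF)·log Q gives +2.05 − (0.0592/3)(0.125) = +2.05 V.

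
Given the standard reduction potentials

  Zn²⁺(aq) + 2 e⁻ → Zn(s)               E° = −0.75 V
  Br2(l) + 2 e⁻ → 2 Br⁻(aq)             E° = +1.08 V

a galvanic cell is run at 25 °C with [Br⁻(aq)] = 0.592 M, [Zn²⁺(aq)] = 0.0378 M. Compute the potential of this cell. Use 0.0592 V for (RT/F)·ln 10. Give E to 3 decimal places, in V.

+1.886 V

The Br₂/Br⁻ couple has the more positive E°, so it is the cathode; Zn²⁺/Zn is the anode.
E°cell = E°cat − E°an = +1.08 − (−0.75) = +1.83 V; n = 2.
For the overall reaction Br2(l) + Zn(s) → 2 Br⁻(aq) + Zn²⁺(aq), Q = [Br⁻(aq)]^2·[Zn²⁺(aq)] = 0.0132, giving log Q = −1.878.
By the Nernst equation, E = +1.83 − (0.0592/2)·(−1.878) = +1.886 V.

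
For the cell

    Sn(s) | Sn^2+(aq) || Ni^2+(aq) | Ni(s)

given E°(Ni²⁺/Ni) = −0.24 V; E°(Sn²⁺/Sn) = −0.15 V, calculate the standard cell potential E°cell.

−0.09 V

By convention the left-hand electrode in cell notation is the anode (oxidation) and the right-hand electrode is the cathode (reduction).
E°cell = E°(right) − E°(left) = −0.24 − (−0.15) = −0.09 V.
The negative sign shows that, as written, the cell would require an external voltage to drive the reaction.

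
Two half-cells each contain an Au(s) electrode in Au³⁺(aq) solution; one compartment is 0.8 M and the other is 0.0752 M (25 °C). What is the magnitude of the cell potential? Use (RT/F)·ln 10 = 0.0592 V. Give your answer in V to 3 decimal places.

For a concentration cell E°cell = 0, since both electrodes use the same couple.
The compartment with the higher Au³⁺(aq) concentration (0.8 M) acts as the cathode; ions are reduced there and produced at the dilute (0.0752 M) anode.
With n = 3, Ecell = −(0.0592/3)·log([dilute]/[conc]) = −(0.0592/3)·log(0.0752/0.8) = +0.020 V.

0.020 V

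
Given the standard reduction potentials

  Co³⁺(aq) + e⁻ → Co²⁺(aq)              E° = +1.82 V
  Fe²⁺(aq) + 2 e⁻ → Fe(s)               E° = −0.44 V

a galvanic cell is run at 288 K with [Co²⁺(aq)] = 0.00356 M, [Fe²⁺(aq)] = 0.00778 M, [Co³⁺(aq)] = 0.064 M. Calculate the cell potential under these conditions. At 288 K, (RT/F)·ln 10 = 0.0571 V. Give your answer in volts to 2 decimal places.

Since E°(Co³⁺/Co²⁺) > E°(Fe²⁺/Fe), Co³⁺/Co²⁺ serves as the cathode.
E°cell = +1.82 − (−0.44) = +2.26 V, with n = 2 electrons transferred.
The balanced reaction is 2 Co³⁺(aq) + Fe(s) → 2 Co²⁺(aq) + Fe²⁺(aq), so Q = ([Co²⁺(aq)]^2·[Fe²⁺(aq)]) / [Co³⁺(aq)]^2 = 2.41×10^−5 and log Q = −4.618.
By the Nernst equation, E = +2.26 − (0.0571/2)·(−4.618) = +2.39 V.

+2.39 V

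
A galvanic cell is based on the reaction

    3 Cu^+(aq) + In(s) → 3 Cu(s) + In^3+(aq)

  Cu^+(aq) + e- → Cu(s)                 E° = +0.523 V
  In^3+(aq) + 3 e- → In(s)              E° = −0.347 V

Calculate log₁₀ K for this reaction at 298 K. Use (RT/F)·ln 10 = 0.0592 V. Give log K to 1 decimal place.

The Cu⁺/Cu couple is reduced (cathode); E°cell = +0.523 − (−0.347) = +0.870 V with n = 3.
At equilibrium E = 0, so log K = nE°cell / 0.0592 = (3)(+0.870) / 0.0592 = 44.1.

log K = 44.1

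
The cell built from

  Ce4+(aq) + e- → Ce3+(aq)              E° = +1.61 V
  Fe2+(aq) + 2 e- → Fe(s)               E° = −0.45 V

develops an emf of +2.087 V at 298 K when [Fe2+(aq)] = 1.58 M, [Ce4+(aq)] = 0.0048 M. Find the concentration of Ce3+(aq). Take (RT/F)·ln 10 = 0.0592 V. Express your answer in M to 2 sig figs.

The Ce⁴⁺/Ce³⁺ couple has the larger reduction potential, so it is the cathode: E°cell = +1.61 − (−0.45) = +2.06 V and n = 2.
Since E = E° − (0.0592/n)·log Q, log Q = n(E° − E)/0.0592 = −0.912.
Balancing electrons gives 2 Ce4+(aq) + Fe(s) → 2 Ce3+(aq) + Fe2+(aq); thus Q = ([Ce3+(aq)]^2·[Fe2+(aq)]) / [Ce4+(aq)]^2.
Isolating [Ce3+(aq)] in Q = 10^{−0.912} yields log [Ce3+(aq)] = −2.874, i.e. 0.0013 M.

0.0013 M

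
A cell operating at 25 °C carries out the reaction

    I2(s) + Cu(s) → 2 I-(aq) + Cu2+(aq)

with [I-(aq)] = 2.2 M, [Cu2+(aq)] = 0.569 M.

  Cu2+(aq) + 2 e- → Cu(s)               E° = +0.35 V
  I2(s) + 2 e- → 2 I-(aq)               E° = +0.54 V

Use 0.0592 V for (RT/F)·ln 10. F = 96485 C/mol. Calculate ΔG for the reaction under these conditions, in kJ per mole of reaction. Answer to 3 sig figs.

With I₂/I⁻ reduced at the cathode, E°cell = +0.54 − (+0.35) = +0.19 V and n = 2.
Q = [I-(aq)]^2·[Cu2+(aq)] = 2.75, so log Q = 0.440 and E = +0.19 − (0.0592/2)(0.440) = +0.1770 V.
ΔG = −nFE = −(2)(96485)(+0.1770) J/mol = −34.2 kJ/mol.

−34.2 kJ/mol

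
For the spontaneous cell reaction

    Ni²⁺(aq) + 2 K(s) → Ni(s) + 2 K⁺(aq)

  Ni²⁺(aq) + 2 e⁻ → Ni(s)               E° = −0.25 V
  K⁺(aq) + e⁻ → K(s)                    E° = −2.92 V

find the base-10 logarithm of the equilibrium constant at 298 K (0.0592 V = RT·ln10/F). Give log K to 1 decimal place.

The Ni²⁺/Ni couple is reduced (cathode); E°cell = −0.25 − (−2.92) = +2.67 V with n = 2.
At equilibrium E = 0, so log K = nE°cell / 0.0592 = (2)(+2.67) / 0.0592 = 90.2.

log K = 90.2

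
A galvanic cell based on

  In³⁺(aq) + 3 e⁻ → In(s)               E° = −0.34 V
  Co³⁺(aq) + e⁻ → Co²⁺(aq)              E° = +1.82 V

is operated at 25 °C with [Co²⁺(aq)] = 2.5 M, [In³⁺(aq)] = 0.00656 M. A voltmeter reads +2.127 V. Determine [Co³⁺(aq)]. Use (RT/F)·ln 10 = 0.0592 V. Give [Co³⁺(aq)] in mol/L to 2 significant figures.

0.13 M

Co³⁺/Co²⁺ is the cathode (higher E°); E°cell = +1.82 − (−0.34) = +2.16 V with n = 3.
From the Nernst equation, log Q = n(E° − E)/0.0592 = 3·(+2.16 − (+2.127))/0.0592 = 1.672.
The balanced reaction is 3 Co³⁺(aq) + In(s) → 3 Co²⁺(aq) + In³⁺(aq), so Q = ([Co²⁺(aq)]^3·[In³⁺(aq)]) / [Co³⁺(aq)]^3.
Isolating [Co³⁺(aq)] in Q = 10^{1.672} yields log [Co³⁺(aq)] = −0.887, i.e. 0.13 M.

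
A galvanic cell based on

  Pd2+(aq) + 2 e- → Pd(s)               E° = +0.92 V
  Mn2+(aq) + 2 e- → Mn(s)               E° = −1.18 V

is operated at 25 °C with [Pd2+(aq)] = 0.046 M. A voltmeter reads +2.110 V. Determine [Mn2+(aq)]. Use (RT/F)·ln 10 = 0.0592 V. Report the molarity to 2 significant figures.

0.021 M

Pd²⁺/Pd is the cathode (higher E°); E°cell = +0.92 − (−1.18) = +2.10 V with n = 2.
Rearranging E = E° − (0.0592/n)·log Q gives log Q = 2(+2.10 − (+2.110))/0.0592 = −0.338.
Balancing electrons gives Pd2+(aq) + Mn(s) → Pd(s) + Mn2+(aq); thus Q = [Mn2+(aq)] / [Pd2+(aq)].
Solving for the unknown gives log [Mn2+(aq)] = −1.675, so [Mn2+(aq)] ≈ 0.021 M.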